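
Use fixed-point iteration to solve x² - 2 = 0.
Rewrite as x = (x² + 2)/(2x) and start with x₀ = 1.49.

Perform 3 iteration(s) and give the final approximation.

Equation: x² - 2 = 0
Fixed-point form: x = (x² + 2)/(2x)
x₀ = 1.49

x_1 = g(1.490000) = 1.416141
x_2 = g(1.416141) = 1.414215
x_3 = g(1.414215) = 1.414214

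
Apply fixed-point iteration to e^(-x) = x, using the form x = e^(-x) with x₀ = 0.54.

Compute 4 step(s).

Equation: e^(-x) = x
Fixed-point form: x = e^(-x)
x₀ = 0.54

x_1 = g(0.540000) = 0.582748
x_2 = g(0.582748) = 0.558362
x_3 = g(0.558362) = 0.572146
x_4 = g(0.572146) = 0.564313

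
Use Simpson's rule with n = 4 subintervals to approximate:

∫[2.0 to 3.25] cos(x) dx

f(x) = cos(x)
a = 2.0, b = 3.25, n = 4
h = (b - a)/n = 0.312500

Simpson's rule: (h/3)[f(x₀) + 4f(x₁) + 2f(x₂) + ... + f(xₙ)]

x_0 = 2.0000, f(x_0) = -0.416147, coefficient = 1
x_1 = 2.3125, f(x_1) = -0.675545, coefficient = 4
x_2 = 2.6250, f(x_2) = -0.869507, coefficient = 2
x_3 = 2.9375, f(x_3) = -0.979245, coefficient = 4
x_4 = 3.2500, f(x_4) = -0.994130, coefficient = 1

I ≈ (0.312500/3) × -9.768452 = -1.017547
Exact value: -1.017493
Error: 0.000055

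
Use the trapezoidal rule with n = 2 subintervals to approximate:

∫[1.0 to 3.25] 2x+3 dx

f(x) = 2x+3
a = 1.0, b = 3.25, n = 2
h = (b - a)/n = 1.125000

Trapezoidal rule: (h/2)[f(x₀) + 2f(x₁) + 2f(x₂) + ... + f(xₙ)]

x_0 = 1.0000, f(x_0) = 5.000000, coefficient = 1
x_1 = 2.1250, f(x_1) = 7.250000, coefficient = 2
x_2 = 3.2500, f(x_2) = 9.500000, coefficient = 1

I ≈ (1.125000/2) × 29.000000 = 16.312500
Exact value: 16.312500
Error: 0.000000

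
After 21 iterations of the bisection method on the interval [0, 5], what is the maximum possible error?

Bisection error bound: |error| ≤ (b-a)/2^n
|error| ≤ (5 - 0)/2^21 = 5/2^21
|error| ≤ 0.0000023842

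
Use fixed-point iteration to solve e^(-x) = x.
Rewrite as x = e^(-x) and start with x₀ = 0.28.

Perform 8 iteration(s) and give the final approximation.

Equation: e^(-x) = x
Fixed-point form: x = e^(-x)
x₀ = 0.28

x_1 = g(0.280000) = 0.755784
x_2 = g(0.755784) = 0.469642
x_3 = g(0.469642) = 0.625226
x_4 = g(0.625226) = 0.535141
x_5 = g(0.535141) = 0.585587
x_6 = g(0.585587) = 0.556779
x_7 = g(0.556779) = 0.573052
x_8 = g(0.573052) = 0.563802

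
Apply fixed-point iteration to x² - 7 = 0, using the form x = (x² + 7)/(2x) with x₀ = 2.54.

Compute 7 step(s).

Equation: x² - 7 = 0
Fixed-point form: x = (x² + 7)/(2x)
x₀ = 2.54

x_1 = g(2.540000) = 2.647953
x_2 = g(2.647953) = 2.645752
x_3 = g(2.645752) = 2.645751
x_4 = g(2.645751) = 2.645751
x_5 = g(2.645751) = 2.645751
x_6 = g(2.645751) = 2.645751
x_7 = g(2.645751) = 2.645751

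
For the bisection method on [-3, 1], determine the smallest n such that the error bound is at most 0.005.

We need (b-a)/2^n ≤ 0.005
(1 - (-3))/2^n ≤ 0.005
4/2^n ≤ 0.005
2^n ≥ 800
n ≥ log₂(800) = 9.64
n ≥ 10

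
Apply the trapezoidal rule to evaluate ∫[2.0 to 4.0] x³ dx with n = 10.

f(x) = x³
a = 2.0, b = 4.0, n = 10
h = (b - a)/n = 0.200000

Trapezoidal rule: (h/2)[f(x₀) + 2f(x₁) + 2f(x₂) + ... + f(xₙ)]

x_0 = 2.0000, f(x_0) = 8.000000, coefficient = 1
x_1 = 2.2000, f(x_1) = 10.648000, coefficient = 2
x_2 = 2.4000, f(x_2) = 13.824000, coefficient = 2
x_3 = 2.6000, f(x_3) = 17.576000, coefficient = 2
x_4 = 2.8000, f(x_4) = 21.952000, coefficient = 2
x_5 = 3.0000, f(x_5) = 27.000000, coefficient = 2
x_6 = 3.2000, f(x_6) = 32.768000, coefficient = 2
x_7 = 3.4000, f(x_7) = 39.304000, coefficient = 2
x_8 = 3.6000, f(x_8) = 46.656000, coefficient = 2
x_9 = 3.8000, f(x_9) = 54.872000, coefficient = 2
x_10 = 4.0000, f(x_10) = 64.000000, coefficient = 1

I ≈ (0.200000/2) × 601.200000 = 60.120000
Exact value: 60.000000
Error: 0.120000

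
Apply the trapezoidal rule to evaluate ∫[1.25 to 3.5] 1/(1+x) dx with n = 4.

f(x) = 1/(1+x)
a = 1.25, b = 3.5, n = 4
h = (b - a)/n = 0.562500

Trapezoidal rule: (h/2)[f(x₀) + 2f(x₁) + 2f(x₂) + ... + f(xₙ)]

x_0 = 1.2500, f(x_0) = 0.444444, coefficient = 1
x_1 = 1.8125, f(x_1) = 0.355556, coefficient = 2
x_2 = 2.3750, f(x_2) = 0.296296, coefficient = 2
x_3 = 2.9375, f(x_3) = 0.253968, coefficient = 2
x_4 = 3.5000, f(x_4) = 0.222222, coefficient = 1

I ≈ (0.562500/2) × 2.478307 = 0.697024
Exact value: 0.693147
Error: 0.003877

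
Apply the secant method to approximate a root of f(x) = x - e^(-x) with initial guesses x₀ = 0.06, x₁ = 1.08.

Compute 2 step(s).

f(x) = x - e^(-x)
x₀ = 0.06, x₁ = 1.08

Secant formula: x_{n+1} = x_n - f(x_n)(x_n - x_{n-1})/(f(x_n) - f(x_{n-1}))

Iteration 1:
  f(0.060000) = -0.881765
  f(1.080000) = 0.740404
  x_2 = 1.080000 - 0.740404×(1.080000 - 0.060000)/(0.740404 - (-0.881765))
       = 0.614443
Iteration 2:
  f(1.080000) = 0.740404
  f(0.614443) = 0.073500
  x_3 = 0.614443 - 0.073500×(0.614443 - 1.080000)/(0.073500 - 0.740404)
       = 0.563133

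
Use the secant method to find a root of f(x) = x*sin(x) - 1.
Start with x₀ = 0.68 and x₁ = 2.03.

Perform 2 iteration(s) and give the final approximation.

f(x) = x*sin(x) - 1
x₀ = 0.68, x₁ = 2.03

Secant formula: x_{n+1} = x_n - f(x_n)(x_n - x_{n-1})/(f(x_n) - f(x_{n-1}))

Iteration 1:
  f(0.680000) = -0.572421
  f(2.030000) = 0.819704
  x_2 = 2.030000 - 0.819704×(2.030000 - 0.680000)/(0.819704 - (-0.572421))
       = 1.235100
Iteration 2:
  f(2.030000) = 0.819704
  f(1.235100) = 0.166158
  x_3 = 1.235100 - 0.166158×(1.235100 - 2.030000)/(0.166158 - 0.819704)
       = 1.033004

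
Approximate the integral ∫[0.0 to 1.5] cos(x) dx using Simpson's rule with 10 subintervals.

f(x) = cos(x)
a = 0.0, b = 1.5, n = 10
h = (b - a)/n = 0.150000

Simpson's rule: (h/3)[f(x₀) + 4f(x₁) + 2f(x₂) + ... + f(xₙ)]

x_0 = 0.0000, f(x_0) = 1.000000, coefficient = 1
x_1 = 0.1500, f(x_1) = 0.988771, coefficient = 4
x_2 = 0.3000, f(x_2) = 0.955336, coefficient = 2
x_3 = 0.4500, f(x_3) = 0.900447, coefficient = 4
x_4 = 0.6000, f(x_4) = 0.825336, coefficient = 2
x_5 = 0.7500, f(x_5) = 0.731689, coefficient = 4
x_6 = 0.9000, f(x_6) = 0.621610, coefficient = 2
x_7 = 1.0500, f(x_7) = 0.497571, coefficient = 4
x_8 = 1.2000, f(x_8) = 0.362358, coefficient = 2
x_9 = 1.3500, f(x_9) = 0.219007, coefficient = 4
x_10 = 1.5000, f(x_10) = 0.070737, coefficient = 1

I ≈ (0.150000/3) × 19.949956 = 0.997498
Exact value: 0.997495
Error: 0.000003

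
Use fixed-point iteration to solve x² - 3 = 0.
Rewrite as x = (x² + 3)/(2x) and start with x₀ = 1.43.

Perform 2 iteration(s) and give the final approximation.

Equation: x² - 3 = 0
Fixed-point form: x = (x² + 3)/(2x)
x₀ = 1.43

x_1 = g(1.430000) = 1.763951
x_2 = g(1.763951) = 1.732339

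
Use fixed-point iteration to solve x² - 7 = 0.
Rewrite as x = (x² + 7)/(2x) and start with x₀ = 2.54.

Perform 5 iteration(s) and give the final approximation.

Equation: x² - 7 = 0
Fixed-point form: x = (x² + 7)/(2x)
x₀ = 2.54

x_1 = g(2.540000) = 2.647953
x_2 = g(2.647953) = 2.645752
x_3 = g(2.645752) = 2.645751
x_4 = g(2.645751) = 2.645751
x_5 = g(2.645751) = 2.645751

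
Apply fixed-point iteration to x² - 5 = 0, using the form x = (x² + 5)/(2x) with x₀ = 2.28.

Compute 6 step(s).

Equation: x² - 5 = 0
Fixed-point form: x = (x² + 5)/(2x)
x₀ = 2.28

x_1 = g(2.280000) = 2.236491
x_2 = g(2.236491) = 2.236068
x_3 = g(2.236068) = 2.236068
x_4 = g(2.236068) = 2.236068
x_5 = g(2.236068) = 2.236068
x_6 = g(2.236068) = 2.236068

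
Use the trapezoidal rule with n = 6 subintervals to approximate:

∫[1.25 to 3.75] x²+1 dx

f(x) = x²+1
a = 1.25, b = 3.75, n = 6
h = (b - a)/n = 0.416667

Trapezoidal rule: (h/2)[f(x₀) + 2f(x₁) + 2f(x₂) + ... + f(xₙ)]

x_0 = 1.2500, f(x_0) = 2.562500, coefficient = 1
x_1 = 1.6667, f(x_1) = 3.777778, coefficient = 2
x_2 = 2.0833, f(x_2) = 5.340278, coefficient = 2
x_3 = 2.5000, f(x_3) = 7.250000, coefficient = 2
x_4 = 2.9167, f(x_4) = 9.506944, coefficient = 2
x_5 = 3.3333, f(x_5) = 12.111111, coefficient = 2
x_6 = 3.7500, f(x_6) = 15.062500, coefficient = 1

I ≈ (0.416667/2) × 93.597222 = 19.499421
Exact value: 19.427083
Error: 0.072338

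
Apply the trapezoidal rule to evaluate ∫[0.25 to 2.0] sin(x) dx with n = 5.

f(x) = sin(x)
a = 0.25, b = 2.0, n = 5
h = (b - a)/n = 0.350000

Trapezoidal rule: (h/2)[f(x₀) + 2f(x₁) + 2f(x₂) + ... + f(xₙ)]

x_0 = 0.2500, f(x_0) = 0.247404, coefficient = 1
x_1 = 0.6000, f(x_1) = 0.564642, coefficient = 2
x_2 = 0.9500, f(x_2) = 0.813416, coefficient = 2
x_3 = 1.3000, f(x_3) = 0.963558, coefficient = 2
x_4 = 1.6500, f(x_4) = 0.996865, coefficient = 2
x_5 = 2.0000, f(x_5) = 0.909297, coefficient = 1

I ≈ (0.350000/2) × 7.833664 = 1.370891
Exact value: 1.385059
Error: 0.014168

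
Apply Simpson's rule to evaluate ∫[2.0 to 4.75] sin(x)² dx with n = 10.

f(x) = sin(x)²
a = 2.0, b = 4.75, n = 10
h = (b - a)/n = 0.275000

Simpson's rule: (h/3)[f(x₀) + 4f(x₁) + 2f(x₂) + ... + f(xₙ)]

x_0 = 2.0000, f(x_0) = 0.826822, coefficient = 1
x_1 = 2.2750, f(x_1) = 0.580838, coefficient = 4
x_2 = 2.5500, f(x_2) = 0.311011, coefficient = 2
x_3 = 2.8250, f(x_3) = 0.096927, coefficient = 4
x_4 = 3.1000, f(x_4) = 0.001729, coefficient = 2
x_5 = 3.3750, f(x_5) = 0.053497, coefficient = 4
x_6 = 3.6500, f(x_6) = 0.236961, coefficient = 2
x_7 = 3.9250, f(x_7) = 0.498009, coefficient = 4
x_8 = 4.2000, f(x_8) = 0.759644, coefficient = 2
x_9 = 4.4750, f(x_9) = 0.944697, coefficient = 4
x_10 = 4.7500, f(x_10) = 0.998586, coefficient = 1

I ≈ (0.275000/3) × 13.139971 = 1.204497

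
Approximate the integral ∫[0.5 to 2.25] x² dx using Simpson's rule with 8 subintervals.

f(x) = x²
a = 0.5, b = 2.25, n = 8
h = (b - a)/n = 0.218750

Simpson's rule: (h/3)[f(x₀) + 4f(x₁) + 2f(x₂) + ... + f(xₙ)]

x_0 = 0.5000, f(x_0) = 0.250000, coefficient = 1
x_1 = 0.7188, f(x_1) = 0.516602, coefficient = 4
x_2 = 0.9375, f(x_2) = 0.878906, coefficient = 2
x_3 = 1.1562, f(x_3) = 1.336914, coefficient = 4
x_4 = 1.3750, f(x_4) = 1.890625, coefficient = 2
x_5 = 1.5938, f(x_5) = 2.540039, coefficient = 4
x_6 = 1.8125, f(x_6) = 3.285156, coefficient = 2
x_7 = 2.0312, f(x_7) = 4.125977, coefficient = 4
x_8 = 2.2500, f(x_8) = 5.062500, coefficient = 1

I ≈ (0.218750/3) × 51.500000 = 3.755208
Exact value: 3.755208
Error: 0.000000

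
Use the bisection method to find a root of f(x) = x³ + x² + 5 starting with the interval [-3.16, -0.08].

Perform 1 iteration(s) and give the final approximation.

f(x) = x³ + x² + 5
Initial interval: [-3.16, -0.08]

Iteration 1:
  c_1 = (-3.160000 + (-0.080000))/2 = -1.620000
  f(c_1) = f(-1.620000) = 3.372872
  f(a) × f(c) < 0, new interval: [-3.160000, -1.620000]

After 1 iteration(s), the approximation is c_1 = -1.620000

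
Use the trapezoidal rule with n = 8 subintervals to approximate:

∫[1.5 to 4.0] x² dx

f(x) = x²
a = 1.5, b = 4.0, n = 8
h = (b - a)/n = 0.312500

Trapezoidal rule: (h/2)[f(x₀) + 2f(x₁) + 2f(x₂) + ... + f(xₙ)]

x_0 = 1.5000, f(x_0) = 2.250000, coefficient = 1
x_1 = 1.8125, f(x_1) = 3.285156, coefficient = 2
x_2 = 2.1250, f(x_2) = 4.515625, coefficient = 2
x_3 = 2.4375, f(x_3) = 5.941406, coefficient = 2
x_4 = 2.7500, f(x_4) = 7.562500, coefficient = 2
x_5 = 3.0625, f(x_5) = 9.378906, coefficient = 2
x_6 = 3.3750, f(x_6) = 11.390625, coefficient = 2
x_7 = 3.6875, f(x_7) = 13.597656, coefficient = 2
x_8 = 4.0000, f(x_8) = 16.000000, coefficient = 1

I ≈ (0.312500/2) × 129.593750 = 20.249023
Exact value: 20.208333
Error: 0.040690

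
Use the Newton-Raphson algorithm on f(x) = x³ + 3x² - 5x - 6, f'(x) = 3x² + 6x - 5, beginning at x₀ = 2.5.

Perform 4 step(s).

f(x) = x³ + 3x² - 5x - 6
f'(x) = 3x² + 6x - 5
x₀ = 2.5

Newton-Raphson formula: x_{n+1} = x_n - f(x_n)/f'(x_n)

Iteration 1:
  f(2.500000) = 15.875000
  f'(2.500000) = 28.750000
  x_1 = 2.500000 - 15.875000/28.750000 = 1.947826
Iteration 2:
  f(1.947826) = 3.033053
  f'(1.947826) = 18.069036
  x_2 = 1.947826 - 3.033053/18.069036 = 1.779967
Iteration 3:
  f(1.779967) = 0.244450
  f'(1.779967) = 15.184649
  x_3 = 1.779967 - 0.244450/15.184649 = 1.763868
Iteration 4:
  f(1.763868) = 0.002157
  f'(1.763868) = 14.916906
  x_4 = 1.763868 - 0.002157/14.916906 = 1.763724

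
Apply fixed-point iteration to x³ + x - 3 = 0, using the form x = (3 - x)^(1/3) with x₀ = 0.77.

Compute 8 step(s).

Equation: x³ + x - 3 = 0
Fixed-point form: x = (3 - x)^(1/3)
x₀ = 0.77

x_1 = g(0.770000) = 1.306477
x_2 = g(1.306477) = 1.191966
x_3 = g(1.191966) = 1.218248
x_4 = g(1.218248) = 1.212316
x_5 = g(1.212316) = 1.213660
x_6 = g(1.213660) = 1.213356
x_7 = g(1.213356) = 1.213424
x_8 = g(1.213424) = 1.213409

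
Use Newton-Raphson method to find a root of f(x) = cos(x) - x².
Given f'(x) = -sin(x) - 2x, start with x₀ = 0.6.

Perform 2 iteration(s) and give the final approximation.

f(x) = cos(x) - x²
f'(x) = -sin(x) - 2x
x₀ = 0.6

Newton-Raphson formula: x_{n+1} = x_n - f(x_n)/f'(x_n)

Iteration 1:
  f(0.600000) = 0.465336
  f'(0.600000) = -1.764642
  x_1 = 0.600000 - 0.465336/(-1.764642) = 0.863700
Iteration 2:
  f(0.863700) = -0.096348
  f'(0.863700) = -2.487650
  x_2 = 0.863700 - (-0.096348)/(-2.487650) = 0.824969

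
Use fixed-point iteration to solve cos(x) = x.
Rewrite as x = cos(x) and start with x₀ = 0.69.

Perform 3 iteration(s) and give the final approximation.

Equation: cos(x) = x
Fixed-point form: x = cos(x)
x₀ = 0.69

x_1 = g(0.690000) = 0.771246
x_2 = g(0.771246) = 0.717043
x_3 = g(0.717043) = 0.753752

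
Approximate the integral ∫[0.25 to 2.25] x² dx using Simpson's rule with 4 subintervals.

f(x) = x²
a = 0.25, b = 2.25, n = 4
h = (b - a)/n = 0.500000

Simpson's rule: (h/3)[f(x₀) + 4f(x₁) + 2f(x₂) + ... + f(xₙ)]

x_0 = 0.2500, f(x_0) = 0.062500, coefficient = 1
x_1 = 0.7500, f(x_1) = 0.562500, coefficient = 4
x_2 = 1.2500, f(x_2) = 1.562500, coefficient = 2
x_3 = 1.7500, f(x_3) = 3.062500, coefficient = 4
x_4 = 2.2500, f(x_4) = 5.062500, coefficient = 1

I ≈ (0.500000/3) × 22.750000 = 3.791667
Exact value: 3.791667
Error: 0.000000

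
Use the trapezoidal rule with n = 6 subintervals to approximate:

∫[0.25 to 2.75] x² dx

f(x) = x²
a = 0.25, b = 2.75, n = 6
h = (b - a)/n = 0.416667

Trapezoidal rule: (h/2)[f(x₀) + 2f(x₁) + 2f(x₂) + ... + f(xₙ)]

x_0 = 0.2500, f(x_0) = 0.062500, coefficient = 1
x_1 = 0.6667, f(x_1) = 0.444444, coefficient = 2
x_2 = 1.0833, f(x_2) = 1.173611, coefficient = 2
x_3 = 1.5000, f(x_3) = 2.250000, coefficient = 2
x_4 = 1.9167, f(x_4) = 3.673611, coefficient = 2
x_5 = 2.3333, f(x_5) = 5.444444, coefficient = 2
x_6 = 2.7500, f(x_6) = 7.562500, coefficient = 1

I ≈ (0.416667/2) × 33.597222 = 6.999421
Exact value: 6.927083
Error: 0.072338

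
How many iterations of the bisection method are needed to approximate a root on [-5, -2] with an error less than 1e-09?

We need (b-a)/2^n ≤ 1e-09
(-2 - (-5))/2^n ≤ 1e-09
3/2^n ≤ 1e-09
2^n ≥ 3000000000
n ≥ log₂(3000000000) = 31.48
n ≥ 32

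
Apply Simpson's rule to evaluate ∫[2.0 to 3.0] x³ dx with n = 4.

f(x) = x³
a = 2.0, b = 3.0, n = 4
h = (b - a)/n = 0.250000

Simpson's rule: (h/3)[f(x₀) + 4f(x₁) + 2f(x₂) + ... + f(xₙ)]

x_0 = 2.0000, f(x_0) = 8.000000, coefficient = 1
x_1 = 2.2500, f(x_1) = 11.390625, coefficient = 4
x_2 = 2.5000, f(x_2) = 15.625000, coefficient = 2
x_3 = 2.7500, f(x_3) = 20.796875, coefficient = 4
x_4 = 3.0000, f(x_4) = 27.000000, coefficient = 1

I ≈ (0.250000/3) × 195.000000 = 16.250000
Exact value: 16.250000
Error: 0.000000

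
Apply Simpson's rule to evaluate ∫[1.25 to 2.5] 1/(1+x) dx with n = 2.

f(x) = 1/(1+x)
a = 1.25, b = 2.5, n = 2
h = (b - a)/n = 0.625000

Simpson's rule: (h/3)[f(x₀) + 4f(x₁) + 2f(x₂) + ... + f(xₙ)]

x_0 = 1.2500, f(x_0) = 0.444444, coefficient = 1
x_1 = 1.8750, f(x_1) = 0.347826, coefficient = 4
x_2 = 2.5000, f(x_2) = 0.285714, coefficient = 1

I ≈ (0.625000/3) × 2.121463 = 0.441971
Exact value: 0.441833
Error: 0.000139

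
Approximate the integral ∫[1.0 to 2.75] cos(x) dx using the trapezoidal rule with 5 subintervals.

f(x) = cos(x)
a = 1.0, b = 2.75, n = 5
h = (b - a)/n = 0.350000

Trapezoidal rule: (h/2)[f(x₀) + 2f(x₁) + 2f(x₂) + ... + f(xₙ)]

x_0 = 1.0000, f(x_0) = 0.540302, coefficient = 1
x_1 = 1.3500, f(x_1) = 0.219007, coefficient = 2
x_2 = 1.7000, f(x_2) = -0.128844, coefficient = 2
x_3 = 2.0500, f(x_3) = -0.461073, coefficient = 2
x_4 = 2.4000, f(x_4) = -0.737394, coefficient = 2
x_5 = 2.7500, f(x_5) = -0.924302, coefficient = 1

I ≈ (0.350000/2) × -2.600609 = -0.455106
Exact value: -0.459810
Error: 0.004704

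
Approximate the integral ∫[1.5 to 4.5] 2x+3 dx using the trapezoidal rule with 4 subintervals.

f(x) = 2x+3
a = 1.5, b = 4.5, n = 4
h = (b - a)/n = 0.750000

Trapezoidal rule: (h/2)[f(x₀) + 2f(x₁) + 2f(x₂) + ... + f(xₙ)]

x_0 = 1.5000, f(x_0) = 6.000000, coefficient = 1
x_1 = 2.2500, f(x_1) = 7.500000, coefficient = 2
x_2 = 3.0000, f(x_2) = 9.000000, coefficient = 2
x_3 = 3.7500, f(x_3) = 10.500000, coefficient = 2
x_4 = 4.5000, f(x_4) = 12.000000, coefficient = 1

I ≈ (0.750000/2) × 72.000000 = 27.000000
Exact value: 27.000000
Error: 0.000000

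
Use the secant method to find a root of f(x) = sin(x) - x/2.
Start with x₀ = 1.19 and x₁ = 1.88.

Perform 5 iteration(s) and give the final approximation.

f(x) = sin(x) - x/2
x₀ = 1.19, x₁ = 1.88

Secant formula: x_{n+1} = x_n - f(x_n)(x_n - x_{n-1})/(f(x_n) - f(x_{n-1}))

Iteration 1:
  f(1.190000) = 0.333369
  f(1.880000) = 0.012576
  x_2 = 1.880000 - 0.012576×(1.880000 - 1.190000)/(0.012576 - 0.333369)
       = 1.907050
Iteration 2:
  f(1.880000) = 0.012576
  f(1.907050) = -0.009528
  x_3 = 1.907050 - (-0.009528)×(1.907050 - 1.880000)/(-0.009528 - 0.012576)
       = 1.895390
Iteration 3:
  f(1.907050) = -0.009528
  f(1.895390) = 0.000085
  x_4 = 1.895390 - 0.000085×(1.895390 - 1.907050)/(0.000085 - (-0.009528))
       = 1.895494
Iteration 4:
  f(1.895390) = 0.000085
  f(1.895494) = 0.000001
  x_5 = 1.895494 - 0.000001×(1.895494 - 1.895390)/(0.000001 - 0.000085)
       = 1.895494
Iteration 5:
  f(1.895494) = 0.000001
  f(1.895494) = 0.000000
  x_6 = 1.895494 - 0.000000×(1.895494 - 1.895494)/(0.000000 - 0.000001)
       = 1.895494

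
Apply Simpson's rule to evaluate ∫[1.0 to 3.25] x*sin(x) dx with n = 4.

f(x) = x*sin(x)
a = 1.0, b = 3.25, n = 4
h = (b - a)/n = 0.562500

Simpson's rule: (h/3)[f(x₀) + 4f(x₁) + 2f(x₂) + ... + f(xₙ)]

x_0 = 1.0000, f(x_0) = 0.841471, coefficient = 1
x_1 = 1.5625, f(x_1) = 1.562446, coefficient = 4
x_2 = 2.1250, f(x_2) = 1.806930, coefficient = 2
x_3 = 2.6875, f(x_3) = 1.178864, coefficient = 4
x_4 = 3.2500, f(x_4) = -0.351634, coefficient = 1

I ≈ (0.562500/3) × 15.068937 = 2.825426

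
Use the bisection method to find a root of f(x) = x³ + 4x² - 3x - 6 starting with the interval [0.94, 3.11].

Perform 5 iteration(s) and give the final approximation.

f(x) = x³ + 4x² - 3x - 6
Initial interval: [0.94, 3.11]

Iteration 1:
  c_1 = (0.940000 + 3.110000)/2 = 2.025000
  f(c_1) = f(2.025000) = 12.631266
  f(a) × f(c) < 0, new interval: [0.940000, 2.025000]
Iteration 2:
  c_2 = (0.940000 + 2.025000)/2 = 1.482500
  f(c_2) = f(1.482500) = 1.601973
  f(a) × f(c) < 0, new interval: [0.940000, 1.482500]
Iteration 3:
  c_3 = (0.940000 + 1.482500)/2 = 1.211250
  f(c_3) = f(1.211250) = -1.988187
  f(a) × f(c) ≥ 0, new interval: [1.211250, 1.482500]
Iteration 4:
  c_4 = (1.211250 + 1.482500)/2 = 1.346875
  f(c_4) = f(1.346875) = -0.341007
  f(a) × f(c) ≥ 0, new interval: [1.346875, 1.482500]
Iteration 5:
  c_5 = (1.346875 + 1.482500)/2 = 1.414687
  f(c_5) = f(1.414687) = 0.592572
  f(a) × f(c) < 0, new interval: [1.346875, 1.414687]

After 5 iteration(s), the approximation is c_5 = 1.414687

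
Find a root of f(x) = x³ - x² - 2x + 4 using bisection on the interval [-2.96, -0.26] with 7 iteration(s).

f(x) = x³ - x² - 2x + 4
Initial interval: [-2.96, -0.26]

Iteration 1:
  c_1 = (-2.960000 + (-0.260000))/2 = -1.610000
  f(c_1) = f(-1.610000) = 0.454619
  f(a) × f(c) < 0, new interval: [-2.960000, -1.610000]
Iteration 2:
  c_2 = (-2.960000 + (-1.610000))/2 = -2.285000
  f(c_2) = f(-2.285000) = -8.581724
  f(a) × f(c) ≥ 0, new interval: [-2.285000, -1.610000]
Iteration 3:
  c_3 = (-2.285000 + (-1.610000))/2 = -1.947500
  f(c_3) = f(-1.947500) = -3.284149
  f(a) × f(c) ≥ 0, new interval: [-1.947500, -1.610000]
Iteration 4:
  c_4 = (-1.947500 + (-1.610000))/2 = -1.778750
  f(c_4) = f(-1.778750) = -1.234330
  f(a) × f(c) ≥ 0, new interval: [-1.778750, -1.610000]
Iteration 5:
  c_5 = (-1.778750 + (-1.610000))/2 = -1.694375
  f(c_5) = f(-1.694375) = -0.346549
  f(a) × f(c) ≥ 0, new interval: [-1.694375, -1.610000]
Iteration 6:
  c_6 = (-1.694375 + (-1.610000))/2 = -1.652187
  f(c_6) = f(-1.652187) = 0.064636
  f(a) × f(c) < 0, new interval: [-1.694375, -1.652187]
Iteration 7:
  c_7 = (-1.694375 + (-1.652187))/2 = -1.673281
  f(c_7) = f(-1.673281) = -0.138278
  f(a) × f(c) ≥ 0, new interval: [-1.673281, -1.652187]

After 7 iteration(s), the approximation is c_7 = -1.673281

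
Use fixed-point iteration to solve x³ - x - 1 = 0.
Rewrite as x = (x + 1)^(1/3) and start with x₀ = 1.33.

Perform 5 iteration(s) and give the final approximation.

Equation: x³ - x - 1 = 0
Fixed-point form: x = (x + 1)^(1/3)
x₀ = 1.33

x_1 = g(1.330000) = 1.325721
x_2 = g(1.325721) = 1.324908
x_3 = g(1.324908) = 1.324754
x_4 = g(1.324754) = 1.324725
x_5 = g(1.324725) = 1.324719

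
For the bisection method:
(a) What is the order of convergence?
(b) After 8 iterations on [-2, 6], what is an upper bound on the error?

(a) Bisection has linear (order 1) convergence; the error is halved each step.

(b) Error bound = (b-a)/2^n = (6 - (-2))/2^{8}
    = 8/2^{8}

(a) 1 (linear); (b) error ≤ 3.12e-02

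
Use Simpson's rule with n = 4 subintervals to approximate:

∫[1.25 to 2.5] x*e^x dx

f(x) = x*e^x
a = 1.25, b = 2.5, n = 4
h = (b - a)/n = 0.312500

Simpson's rule: (h/3)[f(x₀) + 4f(x₁) + 2f(x₂) + ... + f(xₙ)]

x_0 = 1.2500, f(x_0) = 4.362929, coefficient = 1
x_1 = 1.5625, f(x_1) = 7.454271, coefficient = 4
x_2 = 1.8750, f(x_2) = 12.226536, coefficient = 2
x_3 = 2.1875, f(x_3) = 19.496975, coefficient = 4
x_4 = 2.5000, f(x_4) = 30.456235, coefficient = 1

I ≈ (0.312500/3) × 167.077219 = 17.403877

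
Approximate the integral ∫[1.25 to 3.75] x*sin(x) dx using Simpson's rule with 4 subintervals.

f(x) = x*sin(x)
a = 1.25, b = 3.75, n = 4
h = (b - a)/n = 0.625000

Simpson's rule: (h/3)[f(x₀) + 4f(x₁) + 2f(x₂) + ... + f(xₙ)]

x_0 = 1.2500, f(x_0) = 1.186231, coefficient = 1
x_1 = 1.8750, f(x_1) = 1.788911, coefficient = 4
x_2 = 2.5000, f(x_2) = 1.496180, coefficient = 2
x_3 = 3.1250, f(x_3) = 0.051850, coefficient = 4
x_4 = 3.7500, f(x_4) = -2.143355, coefficient = 1

I ≈ (0.625000/3) × 9.398279 = 1.957975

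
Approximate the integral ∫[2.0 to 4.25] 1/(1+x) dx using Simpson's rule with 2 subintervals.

f(x) = 1/(1+x)
a = 2.0, b = 4.25, n = 2
h = (b - a)/n = 1.125000

Simpson's rule: (h/3)[f(x₀) + 4f(x₁) + 2f(x₂) + ... + f(xₙ)]

x_0 = 2.0000, f(x_0) = 0.333333, coefficient = 1
x_1 = 3.1250, f(x_1) = 0.242424, coefficient = 4
x_2 = 4.2500, f(x_2) = 0.190476, coefficient = 1

I ≈ (1.125000/3) × 1.493506 = 0.560065
Exact value: 0.559616
Error: 0.000449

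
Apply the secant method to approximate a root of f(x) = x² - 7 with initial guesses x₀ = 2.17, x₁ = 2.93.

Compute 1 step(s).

f(x) = x² - 7
x₀ = 2.17, x₁ = 2.93

Secant formula: x_{n+1} = x_n - f(x_n)(x_n - x_{n-1})/(f(x_n) - f(x_{n-1}))

Iteration 1:
  f(2.170000) = -2.291100
  f(2.930000) = 1.584900
  x_2 = 2.930000 - 1.584900×(2.930000 - 2.170000)/(1.584900 - (-2.291100))
       = 2.619235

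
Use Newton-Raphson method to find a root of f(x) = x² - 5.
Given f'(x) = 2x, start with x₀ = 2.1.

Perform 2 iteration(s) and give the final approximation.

f(x) = x² - 5
f'(x) = 2x
x₀ = 2.1

Newton-Raphson formula: x_{n+1} = x_n - f(x_n)/f'(x_n)

Iteration 1:
  f(2.100000) = -0.590000
  f'(2.100000) = 4.200000
  x_1 = 2.100000 - (-0.590000)/4.200000 = 2.240476
Iteration 2:
  f(2.240476) = 0.019734
  f'(2.240476) = 4.480952
  x_2 = 2.240476 - 0.019734/4.480952 = 2.236072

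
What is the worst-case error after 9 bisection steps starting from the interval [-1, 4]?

Bisection error bound: |error| ≤ (b-a)/2^n
|error| ≤ (4 - (-1))/2^9 = 5/2^9
|error| ≤ 0.0097656250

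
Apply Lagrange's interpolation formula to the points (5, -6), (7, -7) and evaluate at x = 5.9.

Lagrange interpolation formula:
P(x) = Σ yᵢ × Lᵢ(x)
where Lᵢ(x) = Π_{j≠i} (x - xⱼ)/(xᵢ - xⱼ)

L_0(5.9) = (5.9 - 7)/(5 - 7) = 0.550000
L_1(5.9) = (5.9 - 5)/(7 - 5) = 0.450000

P(5.9) = (-6)×L_0(5.9) + (-7)×L_1(5.9)
P(5.9) = -6.450000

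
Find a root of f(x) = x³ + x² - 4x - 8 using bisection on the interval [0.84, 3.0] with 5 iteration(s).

f(x) = x³ + x² - 4x - 8
Initial interval: [0.84, 3.0]

Iteration 1:
  c_1 = (0.840000 + 3.000000)/2 = 1.920000
  f(c_1) = f(1.920000) = -4.915712
  f(a) × f(c) ≥ 0, new interval: [1.920000, 3.000000]
Iteration 2:
  c_2 = (1.920000 + 3.000000)/2 = 2.460000
  f(c_2) = f(2.460000) = 3.098536
  f(a) × f(c) < 0, new interval: [1.920000, 2.460000]
Iteration 3:
  c_3 = (1.920000 + 2.460000)/2 = 2.190000
  f(c_3) = f(2.190000) = -1.460441
  f(a) × f(c) ≥ 0, new interval: [2.190000, 2.460000]
Iteration 4:
  c_4 = (2.190000 + 2.460000)/2 = 2.325000
  f(c_4) = f(2.325000) = 0.673703
  f(a) × f(c) < 0, new interval: [2.190000, 2.325000]
Iteration 5:
  c_5 = (2.190000 + 2.325000)/2 = 2.257500
  f(c_5) = f(2.257500) = -0.428782
  f(a) × f(c) ≥ 0, new interval: [2.257500, 2.325000]

After 5 iteration(s), the approximation is c_5 = 2.257500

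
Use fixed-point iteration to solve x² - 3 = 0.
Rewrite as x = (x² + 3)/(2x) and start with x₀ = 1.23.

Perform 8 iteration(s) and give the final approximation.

Equation: x² - 3 = 0
Fixed-point form: x = (x² + 3)/(2x)
x₀ = 1.23

x_1 = g(1.230000) = 1.834512
x_2 = g(1.834512) = 1.734912
x_3 = g(1.734912) = 1.732053
x_4 = g(1.732053) = 1.732051
x_5 = g(1.732051) = 1.732051
x_6 = g(1.732051) = 1.732051
x_7 = g(1.732051) = 1.732051
x_8 = g(1.732051) = 1.732051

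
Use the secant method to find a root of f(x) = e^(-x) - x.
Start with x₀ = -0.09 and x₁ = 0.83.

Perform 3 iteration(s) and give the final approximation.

f(x) = e^(-x) - x
x₀ = -0.09, x₁ = 0.83

Secant formula: x_{n+1} = x_n - f(x_n)(x_n - x_{n-1})/(f(x_n) - f(x_{n-1}))

Iteration 1:
  f(-0.090000) = 1.184174
  f(0.830000) = -0.393951
  x_2 = 0.830000 - (-0.393951)×(0.830000 - (-0.090000))/(-0.393951 - 1.184174)
       = 0.600338
Iteration 2:
  f(0.830000) = -0.393951
  f(0.600338) = -0.051713
  x_3 = 0.600338 - (-0.051713)×(0.600338 - 0.830000)/(-0.051713 - (-0.393951))
       = 0.565636
Iteration 3:
  f(0.600338) = -0.051713
  f(0.565636) = 0.002362
  x_4 = 0.565636 - 0.002362×(0.565636 - 0.600338)/(0.002362 - (-0.051713))
       = 0.567152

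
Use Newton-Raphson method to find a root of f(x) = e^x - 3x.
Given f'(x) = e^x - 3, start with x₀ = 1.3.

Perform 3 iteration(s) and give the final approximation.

f(x) = e^x - 3x
f'(x) = e^x - 3
x₀ = 1.3

Newton-Raphson formula: x_{n+1} = x_n - f(x_n)/f'(x_n)

Iteration 1:
  f(1.300000) = -0.230703
  f'(1.300000) = 0.669297
  x_1 = 1.300000 - (-0.230703)/0.669297 = 1.644695
Iteration 2:
  f(1.644695) = 0.245345
  f'(1.644695) = 2.179431
  x_2 = 1.644695 - 0.245345/2.179431 = 1.532122
Iteration 3:
  f(1.532122) = 0.031621
  f'(1.532122) = 1.627987
  x_3 = 1.532122 - 0.031621/1.627987 = 1.512699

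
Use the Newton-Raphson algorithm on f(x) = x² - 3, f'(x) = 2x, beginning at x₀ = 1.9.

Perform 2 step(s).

f(x) = x² - 3
f'(x) = 2x
x₀ = 1.9

Newton-Raphson formula: x_{n+1} = x_n - f(x_n)/f'(x_n)

Iteration 1:
  f(1.900000) = 0.610000
  f'(1.900000) = 3.800000
  x_1 = 1.900000 - 0.610000/3.800000 = 1.739474
Iteration 2:
  f(1.739474) = 0.025769
  f'(1.739474) = 3.478947
  x_2 = 1.739474 - 0.025769/3.478947 = 1.732067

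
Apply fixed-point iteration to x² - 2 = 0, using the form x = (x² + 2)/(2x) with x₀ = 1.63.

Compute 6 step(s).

Equation: x² - 2 = 0
Fixed-point form: x = (x² + 2)/(2x)
x₀ = 1.63

x_1 = g(1.630000) = 1.428497
x_2 = g(1.428497) = 1.414285
x_3 = g(1.414285) = 1.414214
x_4 = g(1.414214) = 1.414214
x_5 = g(1.414214) = 1.414214
x_6 = g(1.414214) = 1.414214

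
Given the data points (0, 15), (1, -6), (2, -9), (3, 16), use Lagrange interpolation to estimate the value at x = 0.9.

Lagrange interpolation formula:
P(x) = Σ yᵢ × Lᵢ(x)
where Lᵢ(x) = Π_{j≠i} (x - xⱼ)/(xᵢ - xⱼ)

L_0(0.9) = (0.9 - 1)/(0 - 1) × (0.9 - 2)/(0 - 2) × (0.9 - 3)/(0 - 3) = 0.038500
L_1(0.9) = (0.9 - 0)/(1 - 0) × (0.9 - 2)/(1 - 2) × (0.9 - 3)/(1 - 3) = 1.039500
L_2(0.9) = (0.9 - 0)/(2 - 0) × (0.9 - 1)/(2 - 1) × (0.9 - 3)/(2 - 3) = -0.094500
L_3(0.9) = (0.9 - 0)/(3 - 0) × (0.9 - 1)/(3 - 1) × (0.9 - 2)/(3 - 2) = 0.016500

P(0.9) = 15×L_0(0.9) + (-6)×L_1(0.9) + (-9)×L_2(0.9) + 16×L_3(0.9)
P(0.9) = -4.545000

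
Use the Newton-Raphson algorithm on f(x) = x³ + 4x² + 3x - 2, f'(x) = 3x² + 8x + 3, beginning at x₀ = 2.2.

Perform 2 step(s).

f(x) = x³ + 4x² + 3x - 2
f'(x) = 3x² + 8x + 3
x₀ = 2.2

Newton-Raphson formula: x_{n+1} = x_n - f(x_n)/f'(x_n)

Iteration 1:
  f(2.200000) = 34.608000
  f'(2.200000) = 35.120000
  x_1 = 2.200000 - 34.608000/35.120000 = 1.214579
Iteration 2:
  f(1.214579) = 9.336288
  f'(1.214579) = 17.142232
  x_2 = 1.214579 - 9.336288/17.142232 = 0.669942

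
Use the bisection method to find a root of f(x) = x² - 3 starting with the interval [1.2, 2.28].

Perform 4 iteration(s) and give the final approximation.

f(x) = x² - 3
Initial interval: [1.2, 2.28]

Iteration 1:
  c_1 = (1.200000 + 2.280000)/2 = 1.740000
  f(c_1) = f(1.740000) = 0.027600
  f(a) × f(c) < 0, new interval: [1.200000, 1.740000]
Iteration 2:
  c_2 = (1.200000 + 1.740000)/2 = 1.470000
  f(c_2) = f(1.470000) = -0.839100
  f(a) × f(c) ≥ 0, new interval: [1.470000, 1.740000]
Iteration 3:
  c_3 = (1.470000 + 1.740000)/2 = 1.605000
  f(c_3) = f(1.605000) = -0.423975
  f(a) × f(c) ≥ 0, new interval: [1.605000, 1.740000]
Iteration 4:
  c_4 = (1.605000 + 1.740000)/2 = 1.672500
  f(c_4) = f(1.672500) = -0.202744
  f(a) × f(c) ≥ 0, new interval: [1.672500, 1.740000]

After 4 iteration(s), the approximation is c_4 = 1.672500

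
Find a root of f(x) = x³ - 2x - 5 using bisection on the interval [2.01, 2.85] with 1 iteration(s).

f(x) = x³ - 2x - 5
Initial interval: [2.01, 2.85]

Iteration 1:
  c_1 = (2.010000 + 2.850000)/2 = 2.430000
  f(c_1) = f(2.430000) = 4.488907
  f(a) × f(c) < 0, new interval: [2.010000, 2.430000]

After 1 iteration(s), the approximation is c_1 = 2.430000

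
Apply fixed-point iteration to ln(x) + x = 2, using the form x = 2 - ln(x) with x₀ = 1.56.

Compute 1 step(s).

Equation: ln(x) + x = 2
Fixed-point form: x = 2 - ln(x)
x₀ = 1.56

x_1 = g(1.560000) = 1.555314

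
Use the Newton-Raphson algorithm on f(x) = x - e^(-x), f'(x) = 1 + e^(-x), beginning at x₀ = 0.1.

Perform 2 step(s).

f(x) = x - e^(-x)
f'(x) = 1 + e^(-x)
x₀ = 0.1

Newton-Raphson formula: x_{n+1} = x_n - f(x_n)/f'(x_n)

Iteration 1:
  f(0.100000) = -0.804837
  f'(0.100000) = 1.904837
  x_1 = 0.100000 - (-0.804837)/1.904837 = 0.522523
Iteration 2:
  f(0.522523) = -0.070500
  f'(0.522523) = 1.593023
  x_2 = 0.522523 - (-0.070500)/1.593023 = 0.566778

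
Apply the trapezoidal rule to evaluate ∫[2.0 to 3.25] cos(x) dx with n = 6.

f(x) = cos(x)
a = 2.0, b = 3.25, n = 6
h = (b - a)/n = 0.208333

Trapezoidal rule: (h/2)[f(x₀) + 2f(x₁) + 2f(x₂) + ... + f(xₙ)]

x_0 = 2.0000, f(x_0) = -0.416147, coefficient = 1
x_1 = 2.2083, f(x_1) = -0.595218, coefficient = 2
x_2 = 2.4167, f(x_2) = -0.748549, coefficient = 2
x_3 = 2.6250, f(x_3) = -0.869507, coefficient = 2
x_4 = 2.8333, f(x_4) = -0.952863, coefficient = 2
x_5 = 3.0417, f(x_5) = -0.995012, coefficient = 2
x_6 = 3.2500, f(x_6) = -0.994130, coefficient = 1

I ≈ (0.208333/2) × -9.732573 = -1.013810
Exact value: -1.017493
Error: 0.003683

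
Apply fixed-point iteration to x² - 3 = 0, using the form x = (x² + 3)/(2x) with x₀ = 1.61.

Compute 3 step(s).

Equation: x² - 3 = 0
Fixed-point form: x = (x² + 3)/(2x)
x₀ = 1.61

x_1 = g(1.610000) = 1.736677
x_2 = g(1.736677) = 1.732057
x_3 = g(1.732057) = 1.732051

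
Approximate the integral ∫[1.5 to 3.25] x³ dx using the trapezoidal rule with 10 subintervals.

f(x) = x³
a = 1.5, b = 3.25, n = 10
h = (b - a)/n = 0.175000

Trapezoidal rule: (h/2)[f(x₀) + 2f(x₁) + 2f(x₂) + ... + f(xₙ)]

x_0 = 1.5000, f(x_0) = 3.375000, coefficient = 1
x_1 = 1.6750, f(x_1) = 4.699422, coefficient = 2
x_2 = 1.8500, f(x_2) = 6.331625, coefficient = 2
x_3 = 2.0250, f(x_3) = 8.303766, coefficient = 2
x_4 = 2.2000, f(x_4) = 10.648000, coefficient = 2
x_5 = 2.3750, f(x_5) = 13.396484, coefficient = 2
x_6 = 2.5500, f(x_6) = 16.581375, coefficient = 2
x_7 = 2.7250, f(x_7) = 20.234828, coefficient = 2
x_8 = 2.9000, f(x_8) = 24.389000, coefficient = 2
x_9 = 3.0750, f(x_9) = 29.076047, coefficient = 2
x_10 = 3.2500, f(x_10) = 34.328125, coefficient = 1

I ≈ (0.175000/2) × 305.024219 = 26.689619
Exact value: 26.625977
Error: 0.063643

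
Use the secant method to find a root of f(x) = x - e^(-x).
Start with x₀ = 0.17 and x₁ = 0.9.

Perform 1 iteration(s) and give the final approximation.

f(x) = x - e^(-x)
x₀ = 0.17, x₁ = 0.9

Secant formula: x_{n+1} = x_n - f(x_n)(x_n - x_{n-1})/(f(x_n) - f(x_{n-1}))

Iteration 1:
  f(0.170000) = -0.673665
  f(0.900000) = 0.493430
  x_2 = 0.900000 - 0.493430×(0.900000 - 0.170000)/(0.493430 - (-0.673665))
       = 0.591367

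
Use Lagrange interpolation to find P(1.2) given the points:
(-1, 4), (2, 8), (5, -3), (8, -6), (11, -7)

Lagrange interpolation formula:
P(x) = Σ yᵢ × Lᵢ(x)
where Lᵢ(x) = Π_{j≠i} (x - xⱼ)/(xᵢ - xⱼ)

L_0(1.2) = (1.2 - 2)/(-1 - 2) × (1.2 - 5)/(-1 - 5) × (1.2 - 8)/(-1 - 8) × (1.2 - 11)/(-1 - 11) = 0.104211
L_1(1.2) = (1.2 - (-1))/(2 - (-1)) × (1.2 - 5)/(2 - 5) × (1.2 - 8)/(2 - 8) × (1.2 - 11)/(2 - 11) = 1.146318
L_2(1.2) = (1.2 - (-1))/(5 - (-1)) × (1.2 - 2)/(5 - 2) × (1.2 - 8)/(5 - 8) × (1.2 - 11)/(5 - 11) = -0.361995
L_3(1.2) = (1.2 - (-1))/(8 - (-1)) × (1.2 - 2)/(8 - 2) × (1.2 - 5)/(8 - 5) × (1.2 - 11)/(8 - 11) = 0.134861
L_4(1.2) = (1.2 - (-1))/(11 - (-1)) × (1.2 - 2)/(11 - 2) × (1.2 - 5)/(11 - 5) × (1.2 - 8)/(11 - 8) = -0.023394

P(1.2) = 4×L_0(1.2) + 8×L_1(1.2) + (-3)×L_2(1.2) + (-6)×L_3(1.2) + (-7)×L_4(1.2)
P(1.2) = 10.027964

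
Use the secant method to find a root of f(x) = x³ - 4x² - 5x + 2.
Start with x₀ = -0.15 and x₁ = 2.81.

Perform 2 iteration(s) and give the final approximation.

f(x) = x³ - 4x² - 5x + 2
x₀ = -0.15, x₁ = 2.81

Secant formula: x_{n+1} = x_n - f(x_n)(x_n - x_{n-1})/(f(x_n) - f(x_{n-1}))

Iteration 1:
  f(-0.150000) = 2.656625
  f(2.810000) = -21.446359
  x_2 = 2.810000 - (-21.446359)×(2.810000 - (-0.150000))/(-21.446359 - 2.656625)
       = 0.176250
Iteration 2:
  f(2.810000) = -21.446359
  f(0.176250) = 0.999966
  x_3 = 0.176250 - 0.999966×(0.176250 - 2.810000)/(0.999966 - (-21.446359))
       = 0.293582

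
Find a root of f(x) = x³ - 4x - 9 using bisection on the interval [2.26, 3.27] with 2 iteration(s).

f(x) = x³ - 4x - 9
Initial interval: [2.26, 3.27]

Iteration 1:
  c_1 = (2.260000 + 3.270000)/2 = 2.765000
  f(c_1) = f(2.765000) = 1.079047
  f(a) × f(c) < 0, new interval: [2.260000, 2.765000]
Iteration 2:
  c_2 = (2.260000 + 2.765000)/2 = 2.512500
  f(c_2) = f(2.512500) = -3.189451
  f(a) × f(c) ≥ 0, new interval: [2.512500, 2.765000]

After 2 iteration(s), the approximation is c_2 = 2.512500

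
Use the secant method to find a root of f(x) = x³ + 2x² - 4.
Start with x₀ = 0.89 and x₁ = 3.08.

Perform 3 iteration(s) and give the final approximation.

f(x) = x³ + 2x² - 4
x₀ = 0.89, x₁ = 3.08

Secant formula: x_{n+1} = x_n - f(x_n)(x_n - x_{n-1})/(f(x_n) - f(x_{n-1}))

Iteration 1:
  f(0.890000) = -1.710831
  f(3.080000) = 44.190912
  x_2 = 3.080000 - 44.190912×(3.080000 - 0.890000)/(44.190912 - (-1.710831))
       = 0.971625
Iteration 2:
  f(3.080000) = 44.190912
  f(0.971625) = -1.194624
  x_3 = 0.971625 - (-1.194624)×(0.971625 - 3.080000)/(-1.194624 - 44.190912)
       = 1.027121
Iteration 3:
  f(0.971625) = -1.194624
  f(1.027121) = -0.806457
  x_4 = 1.027121 - (-0.806457)×(1.027121 - 0.971625)/(-0.806457 - (-1.194624))
       = 1.142420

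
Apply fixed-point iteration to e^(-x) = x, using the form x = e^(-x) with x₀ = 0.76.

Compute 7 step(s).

Equation: e^(-x) = x
Fixed-point form: x = e^(-x)
x₀ = 0.76

x_1 = g(0.760000) = 0.467666
x_2 = g(0.467666) = 0.626462
x_3 = g(0.626462) = 0.534479
x_4 = g(0.534479) = 0.585974
x_5 = g(0.585974) = 0.556563
x_6 = g(0.556563) = 0.573176
x_7 = g(0.573176) = 0.563732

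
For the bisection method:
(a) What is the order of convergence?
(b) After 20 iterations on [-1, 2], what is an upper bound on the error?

(a) Bisection has linear (order 1) convergence; the error is halved each step.

(b) Error bound = (b-a)/2^n = (2 - (-1))/2^{20}
    = 3/2^{20}

(a) 1 (linear); (b) error ≤ 2.86e-06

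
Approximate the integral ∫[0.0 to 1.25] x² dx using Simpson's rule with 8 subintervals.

f(x) = x²
a = 0.0, b = 1.25, n = 8
h = (b - a)/n = 0.156250

Simpson's rule: (h/3)[f(x₀) + 4f(x₁) + 2f(x₂) + ... + f(xₙ)]

x_0 = 0.0000, f(x_0) = 0.000000, coefficient = 1
x_1 = 0.1562, f(x_1) = 0.024414, coefficient = 4
x_2 = 0.3125, f(x_2) = 0.097656, coefficient = 2
x_3 = 0.4688, f(x_3) = 0.219727, coefficient = 4
x_4 = 0.6250, f(x_4) = 0.390625, coefficient = 2
x_5 = 0.7812, f(x_5) = 0.610352, coefficient = 4
x_6 = 0.9375, f(x_6) = 0.878906, coefficient = 2
x_7 = 1.0938, f(x_7) = 1.196289, coefficient = 4
x_8 = 1.2500, f(x_8) = 1.562500, coefficient = 1

I ≈ (0.156250/3) × 12.500000 = 0.651042
Exact value: 0.651042
Error: 0.000000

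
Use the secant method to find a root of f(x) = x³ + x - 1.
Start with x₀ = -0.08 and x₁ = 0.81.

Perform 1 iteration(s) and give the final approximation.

f(x) = x³ + x - 1
x₀ = -0.08, x₁ = 0.81

Secant formula: x_{n+1} = x_n - f(x_n)(x_n - x_{n-1})/(f(x_n) - f(x_{n-1}))

Iteration 1:
  f(-0.080000) = -1.080512
  f(0.810000) = 0.341441
  x_2 = 0.810000 - 0.341441×(0.810000 - (-0.080000))/(0.341441 - (-1.080512))
       = 0.596292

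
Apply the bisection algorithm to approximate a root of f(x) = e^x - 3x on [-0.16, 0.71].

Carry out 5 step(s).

f(x) = e^x - 3x
Initial interval: [-0.16, 0.71]

Iteration 1:
  c_1 = (-0.160000 + 0.710000)/2 = 0.275000
  f(c_1) = f(0.275000) = 0.491531
  f(a) × f(c) ≥ 0, new interval: [0.275000, 0.710000]
Iteration 2:
  c_2 = (0.275000 + 0.710000)/2 = 0.492500
  f(c_2) = f(0.492500) = 0.158902
  f(a) × f(c) ≥ 0, new interval: [0.492500, 0.710000]
Iteration 3:
  c_3 = (0.492500 + 0.710000)/2 = 0.601250
  f(c_3) = f(0.601250) = 0.020648
  f(a) × f(c) ≥ 0, new interval: [0.601250, 0.710000]
Iteration 4:
  c_4 = (0.601250 + 0.710000)/2 = 0.655625
  f(c_4) = f(0.655625) = -0.040529
  f(a) × f(c) < 0, new interval: [0.601250, 0.655625]
Iteration 5:
  c_5 = (0.601250 + 0.655625)/2 = 0.628437
  f(c_5) = f(0.628437) = -0.010633
  f(a) × f(c) < 0, new interval: [0.601250, 0.628437]

After 5 iteration(s), the approximation is c_5 = 0.628437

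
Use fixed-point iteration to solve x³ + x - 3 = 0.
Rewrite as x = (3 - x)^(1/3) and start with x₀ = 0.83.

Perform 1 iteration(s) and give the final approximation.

Equation: x³ + x - 3 = 0
Fixed-point form: x = (3 - x)^(1/3)
x₀ = 0.83

x_1 = g(0.830000) = 1.294653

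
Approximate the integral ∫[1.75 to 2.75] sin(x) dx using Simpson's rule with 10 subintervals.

f(x) = sin(x)
a = 1.75, b = 2.75, n = 10
h = (b - a)/n = 0.100000

Simpson's rule: (h/3)[f(x₀) + 4f(x₁) + 2f(x₂) + ... + f(xₙ)]

x_0 = 1.7500, f(x_0) = 0.983986, coefficient = 1
x_1 = 1.8500, f(x_1) = 0.961275, coefficient = 4
x_2 = 1.9500, f(x_2) = 0.928960, coefficient = 2
x_3 = 2.0500, f(x_3) = 0.887362, coefficient = 4
x_4 = 2.1500, f(x_4) = 0.836899, coefficient = 2
x_5 = 2.2500, f(x_5) = 0.778073, coefficient = 4
x_6 = 2.3500, f(x_6) = 0.711473, coefficient = 2
x_7 = 2.4500, f(x_7) = 0.637765, coefficient = 4
x_8 = 2.5500, f(x_8) = 0.557684, coefficient = 2
x_9 = 2.6500, f(x_9) = 0.472031, coefficient = 4
x_10 = 2.7500, f(x_10) = 0.381661, coefficient = 1

I ≈ (0.100000/3) × 22.381702 = 0.746057
Exact value: 0.746056
Error: 0.000000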